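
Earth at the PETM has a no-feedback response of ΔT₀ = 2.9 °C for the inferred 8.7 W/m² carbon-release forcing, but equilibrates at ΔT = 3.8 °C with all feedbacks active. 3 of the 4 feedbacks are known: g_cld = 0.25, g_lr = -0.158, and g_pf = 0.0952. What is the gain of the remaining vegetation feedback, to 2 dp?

0.05

Amplification A = ΔT/ΔT₀ = 3.8/2.9 = 1.31.
Total gain g = 1 − 1/A = 1 − 1/1.31 = 0.2366.
Known gains sum to 0.25 − 0.158 + 0.0952 = 0.1872.
g_veg = 0.2366 − 0.1872 = 0.05.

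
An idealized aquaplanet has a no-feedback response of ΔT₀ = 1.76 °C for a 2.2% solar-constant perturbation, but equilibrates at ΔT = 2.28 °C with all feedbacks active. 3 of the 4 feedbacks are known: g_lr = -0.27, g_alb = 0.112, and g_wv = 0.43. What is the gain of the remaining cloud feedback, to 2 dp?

-0.04

Amplification A = ΔT/ΔT₀ = 2.28/1.76 = 1.295.
Total gain g = 1 − 1/A = 1 − 1/1.295 = 0.2278.
Known gains sum to -0.27 + 0.112 + 0.43 = 0.272.
g_cld = 0.2278 − 0.272 = -0.04.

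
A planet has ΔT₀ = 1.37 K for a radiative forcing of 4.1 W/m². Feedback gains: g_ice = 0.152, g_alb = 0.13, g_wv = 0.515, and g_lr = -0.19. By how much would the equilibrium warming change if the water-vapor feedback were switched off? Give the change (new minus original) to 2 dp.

Original: g = 0.607, ΔT = 1.37/(1−0.607) = 3.4860 K.
Without water-vapor: g' = 0.092, ΔT' = 1.37/(1−0.092) = 1.5088 K.
Change = 1.5088 − 3.4860 = -1.98 K.

-1.98 K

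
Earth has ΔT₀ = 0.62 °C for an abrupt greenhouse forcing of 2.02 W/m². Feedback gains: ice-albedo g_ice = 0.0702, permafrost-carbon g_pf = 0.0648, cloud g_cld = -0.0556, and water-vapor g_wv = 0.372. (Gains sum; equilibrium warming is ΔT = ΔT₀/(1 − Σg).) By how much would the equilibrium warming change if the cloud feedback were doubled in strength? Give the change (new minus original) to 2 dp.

Original: g = 0.4514, ΔT = 0.62/(1−0.4514) = 1.1301 °C.
With doubled cloud: g' = 0.3958, ΔT' = 0.62/(1−0.3958) = 1.0262 °C.
Change = 1.0262 − 1.1301 = -0.10 °C.

-0.10 °C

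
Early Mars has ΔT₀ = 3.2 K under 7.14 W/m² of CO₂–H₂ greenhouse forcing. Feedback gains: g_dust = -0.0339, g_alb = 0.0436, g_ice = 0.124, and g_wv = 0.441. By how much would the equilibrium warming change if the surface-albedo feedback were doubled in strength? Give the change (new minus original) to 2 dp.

Original: g = 0.5747, ΔT = 3.2/(1−0.5747) = 7.5241 K.
With doubled surface-albedo: g' = 0.6183, ΔT' = 3.2/(1−0.6183) = 8.3835 K.
Change = 8.3835 − 7.5241 = 0.86 K.

0.86 K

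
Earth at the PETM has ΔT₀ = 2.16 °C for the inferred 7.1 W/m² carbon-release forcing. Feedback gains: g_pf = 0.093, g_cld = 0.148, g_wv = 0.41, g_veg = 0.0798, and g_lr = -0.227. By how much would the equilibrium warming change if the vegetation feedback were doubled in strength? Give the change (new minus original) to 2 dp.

Original: g = 0.5038, ΔT = 2.16/(1−0.5038) = 4.3531 °C.
With doubled vegetation: g' = 0.5836, ΔT' = 2.16/(1−0.5836) = 5.1873 °C.
Change = 5.1873 − 4.3531 = 0.83 °C.

0.83 °C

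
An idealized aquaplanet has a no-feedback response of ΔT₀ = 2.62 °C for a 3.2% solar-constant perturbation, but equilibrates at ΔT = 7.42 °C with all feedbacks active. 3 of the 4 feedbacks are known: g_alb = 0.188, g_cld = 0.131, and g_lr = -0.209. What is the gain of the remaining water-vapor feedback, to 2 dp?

0.54

Amplification A = ΔT/ΔT₀ = 7.42/2.62 = 2.832.
Total gain g = 1 − 1/A = 1 − 1/2.832 = 0.6469.
Known gains sum to 0.188 + 0.131 − 0.209 = 0.11.
g_wv = 0.6469 − 0.11 = 0.54.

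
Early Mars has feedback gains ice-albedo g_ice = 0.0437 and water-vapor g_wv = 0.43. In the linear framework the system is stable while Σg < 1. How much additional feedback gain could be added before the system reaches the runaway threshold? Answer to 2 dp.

0.53

Current total gain = 0.0437 + 0.43 = 0.4737.
Margin to runaway = 1 − 0.4737 = 0.53.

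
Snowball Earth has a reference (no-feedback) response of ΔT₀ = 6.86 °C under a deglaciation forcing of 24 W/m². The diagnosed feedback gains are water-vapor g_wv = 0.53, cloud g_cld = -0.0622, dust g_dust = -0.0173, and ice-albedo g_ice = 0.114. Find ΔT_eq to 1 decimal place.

15.8 °C

Total gain g = 0.53 − 0.0622 − 0.0173 + 0.114 = 0.5645.
Amplification A = 1/(1 − 0.5645) = 2.296.
ΔT = 6.86 × 2.296 = 15.8 °C.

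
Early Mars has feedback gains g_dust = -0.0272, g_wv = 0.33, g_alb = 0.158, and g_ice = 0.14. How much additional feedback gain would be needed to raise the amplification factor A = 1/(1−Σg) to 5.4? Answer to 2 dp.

Current total gain = 0.6008.
Target gain for A = 5.4: g* = 1 − 1/5.4 = 0.8148.
Additional gain needed = 0.8148 − 0.6008 = 0.21.

0.21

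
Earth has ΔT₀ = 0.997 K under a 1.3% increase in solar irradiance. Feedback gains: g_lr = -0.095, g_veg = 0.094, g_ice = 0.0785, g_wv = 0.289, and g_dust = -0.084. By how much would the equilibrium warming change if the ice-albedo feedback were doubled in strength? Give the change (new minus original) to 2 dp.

0.17 K

Original: g = 0.2825, ΔT = 0.997/(1−0.2825) = 1.3895 K.
With doubled ice-albedo: g' = 0.361, ΔT' = 0.997/(1−0.361) = 1.5603 K.
Change = 1.5603 − 1.3895 = 0.17 K.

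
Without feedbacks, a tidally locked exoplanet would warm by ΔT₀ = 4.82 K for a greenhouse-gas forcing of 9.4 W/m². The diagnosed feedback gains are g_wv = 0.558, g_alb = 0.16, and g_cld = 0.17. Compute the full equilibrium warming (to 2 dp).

Total gain g = 0.558 + 0.16 + 0.17 = 0.888.
Amplification A = 1/(1 − 0.888) = 8.929.
ΔT = 4.82 × 8.929 = 43.04 K.

43.04 K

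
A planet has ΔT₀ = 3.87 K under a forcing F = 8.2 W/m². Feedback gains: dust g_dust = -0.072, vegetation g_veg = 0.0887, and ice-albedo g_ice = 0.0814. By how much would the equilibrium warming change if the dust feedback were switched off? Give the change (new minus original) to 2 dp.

Original: g = 0.0981, ΔT = 3.87/(1−0.0981) = 4.2909 K.
Without dust: g' = 0.1701, ΔT' = 3.87/(1−0.1701) = 4.6632 K.
Change = 4.6632 − 4.2909 = 0.37 K.

0.37 K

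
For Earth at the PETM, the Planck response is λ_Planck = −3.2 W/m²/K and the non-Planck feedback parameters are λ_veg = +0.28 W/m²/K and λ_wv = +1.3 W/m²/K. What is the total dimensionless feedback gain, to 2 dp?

Convert to gains: g_veg = 0.28/3.2 = 0.0875; g_wv = 1.3/3.2 = 0.4062.
Total gain g = 0.4937.

0.49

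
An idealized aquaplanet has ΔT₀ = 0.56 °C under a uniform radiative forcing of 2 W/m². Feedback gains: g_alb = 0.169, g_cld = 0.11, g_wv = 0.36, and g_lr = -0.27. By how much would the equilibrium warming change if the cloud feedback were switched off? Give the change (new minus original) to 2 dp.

-0.13 °C

Original: g = 0.369, ΔT = 0.56/(1−0.369) = 0.8875 °C.
Without cloud: g' = 0.259, ΔT' = 0.56/(1−0.259) = 0.7557 °C.
Change = 0.7557 − 0.8875 = -0.13 °C.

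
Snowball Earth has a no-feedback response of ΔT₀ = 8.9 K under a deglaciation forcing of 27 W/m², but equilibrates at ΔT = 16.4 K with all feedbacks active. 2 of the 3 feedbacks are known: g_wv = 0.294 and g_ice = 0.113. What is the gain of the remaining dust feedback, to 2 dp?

0.05

Amplification A = ΔT/ΔT₀ = 16.4/8.9 = 1.843.
Total gain g = 1 − 1/A = 1 − 1/1.843 = 0.4574.
Known gains sum to 0.294 + 0.113 = 0.407.
g_dust = 0.4574 − 0.407 = 0.05.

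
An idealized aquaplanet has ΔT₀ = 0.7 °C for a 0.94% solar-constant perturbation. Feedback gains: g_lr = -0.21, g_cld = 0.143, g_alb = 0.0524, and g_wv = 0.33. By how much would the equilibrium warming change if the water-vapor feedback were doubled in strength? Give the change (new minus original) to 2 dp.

0.95 °C

Original: g = 0.3154, ΔT = 0.7/(1−0.3154) = 1.0225 °C.
With doubled water-vapor: g' = 0.6454, ΔT' = 0.7/(1−0.6454) = 1.9741 °C.
Change = 1.9741 − 1.0225 = 0.95 °C.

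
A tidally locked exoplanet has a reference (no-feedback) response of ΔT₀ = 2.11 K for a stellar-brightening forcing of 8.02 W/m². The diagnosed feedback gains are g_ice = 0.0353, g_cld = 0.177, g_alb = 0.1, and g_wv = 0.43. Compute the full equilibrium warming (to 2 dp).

8.19 K

Total gain g = 0.0353 + 0.177 + 0.1 + 0.43 = 0.7423.
Amplification A = 1/(1 − 0.7423) = 3.88.
ΔT = 2.11 × 3.88 = 8.19 K.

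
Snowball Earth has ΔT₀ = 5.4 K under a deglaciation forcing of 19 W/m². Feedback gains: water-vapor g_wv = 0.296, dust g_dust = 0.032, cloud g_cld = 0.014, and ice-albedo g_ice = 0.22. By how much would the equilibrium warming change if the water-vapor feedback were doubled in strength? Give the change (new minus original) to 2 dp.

25.70 K

Original: g = 0.562, ΔT = 5.4/(1−0.562) = 12.3288 K.
With doubled water-vapor: g' = 0.858, ΔT' = 5.4/(1−0.858) = 38.0282 K.
Change = 38.0282 − 12.3288 = 25.70 K.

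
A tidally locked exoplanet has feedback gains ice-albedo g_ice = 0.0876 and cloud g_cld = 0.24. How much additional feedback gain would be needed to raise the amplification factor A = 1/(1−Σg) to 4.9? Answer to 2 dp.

Current total gain = 0.3276.
Target gain for A = 4.9: g* = 1 − 1/4.9 = 0.7959.
Additional gain needed = 0.7959 − 0.3276 = 0.47.

0.47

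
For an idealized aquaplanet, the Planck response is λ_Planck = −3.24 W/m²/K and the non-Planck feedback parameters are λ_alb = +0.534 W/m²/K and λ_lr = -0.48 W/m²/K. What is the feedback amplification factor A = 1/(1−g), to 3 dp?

1.017

Convert to gains: g_alb = 0.534/3.24 = 0.1648; g_lr = -0.48/3.24 = -0.1481.
Total gain g = 0.0167.
A = 1/(1 − 0.0167) = 1.017.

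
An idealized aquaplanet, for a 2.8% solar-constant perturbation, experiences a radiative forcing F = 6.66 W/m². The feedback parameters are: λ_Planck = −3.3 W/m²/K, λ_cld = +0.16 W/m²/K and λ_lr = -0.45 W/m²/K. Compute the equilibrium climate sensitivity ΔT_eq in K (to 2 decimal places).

1.86 K

Net feedback parameter λ = (−3.3) + (+0.16) + (-0.45) = -3.59 W/m²/K.
ΔT = −F/λ = −6.66/(-3.59) = 1.86 K.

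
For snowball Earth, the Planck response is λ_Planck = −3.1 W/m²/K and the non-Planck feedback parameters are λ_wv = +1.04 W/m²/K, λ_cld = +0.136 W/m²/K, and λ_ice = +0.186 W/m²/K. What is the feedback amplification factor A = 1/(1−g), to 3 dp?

1.784

Convert to gains: g_wv = 1.04/3.1 = 0.3355; g_cld = 0.136/3.1 = 0.04387; g_ice = 0.186/3.1 = 0.06.
Total gain g = 0.43937.
A = 1/(1 − 0.43937) = 1.784.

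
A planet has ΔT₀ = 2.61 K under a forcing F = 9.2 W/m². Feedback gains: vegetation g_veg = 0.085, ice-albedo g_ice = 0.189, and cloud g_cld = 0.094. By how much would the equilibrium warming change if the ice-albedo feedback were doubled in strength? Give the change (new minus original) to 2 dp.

1.76 K

Original: g = 0.368, ΔT = 2.61/(1−0.368) = 4.1297 K.
With doubled ice-albedo: g' = 0.557, ΔT' = 2.61/(1−0.557) = 5.8916 K.
Change = 5.8916 − 4.1297 = 1.76 K.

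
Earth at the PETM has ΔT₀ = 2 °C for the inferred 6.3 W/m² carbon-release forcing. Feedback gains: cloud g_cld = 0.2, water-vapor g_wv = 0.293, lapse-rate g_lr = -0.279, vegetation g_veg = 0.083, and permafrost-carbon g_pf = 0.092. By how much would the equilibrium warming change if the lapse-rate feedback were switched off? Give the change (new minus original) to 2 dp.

Original: g = 0.389, ΔT = 2/(1−0.389) = 3.2733 °C.
Without lapse-rate: g' = 0.668, ΔT' = 2/(1−0.668) = 6.0241 °C.
Change = 6.0241 − 3.2733 = 2.75 °C.

2.75 °C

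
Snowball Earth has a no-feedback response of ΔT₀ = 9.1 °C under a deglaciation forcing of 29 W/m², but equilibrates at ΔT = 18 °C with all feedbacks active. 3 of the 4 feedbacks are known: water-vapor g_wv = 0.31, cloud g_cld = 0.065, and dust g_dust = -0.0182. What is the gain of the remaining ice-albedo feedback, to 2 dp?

0.14

Amplification A = ΔT/ΔT₀ = 18/9.1 = 1.978.
Total gain g = 1 − 1/A = 1 − 1/1.978 = 0.4944.
Known gains sum to 0.31 + 0.065 − 0.0182 = 0.3568.
g_ice = 0.4944 − 0.3568 = 0.14.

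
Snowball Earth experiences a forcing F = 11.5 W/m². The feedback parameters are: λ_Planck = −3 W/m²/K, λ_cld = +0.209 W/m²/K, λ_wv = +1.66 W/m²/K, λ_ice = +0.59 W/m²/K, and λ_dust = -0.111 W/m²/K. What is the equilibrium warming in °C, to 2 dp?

Net feedback parameter λ = (−3) + (+0.209) + (+1.66) + (+0.59) + (-0.111) = -0.652 W/m²/K.
ΔT = −F/λ = −11.5/(-0.652) = 17.64 °C.

17.64 °C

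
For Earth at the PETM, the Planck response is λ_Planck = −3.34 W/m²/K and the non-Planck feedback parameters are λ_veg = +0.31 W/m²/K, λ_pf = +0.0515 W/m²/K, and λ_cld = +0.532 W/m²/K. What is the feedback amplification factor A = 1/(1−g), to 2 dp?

1.37

Convert to gains: g_veg = 0.31/3.34 = 0.09281; g_pf = 0.0515/3.34 = 0.01542; g_cld = 0.532/3.34 = 0.1593.
Total gain g = 0.26753.
A = 1/(1 − 0.26753) = 1.37.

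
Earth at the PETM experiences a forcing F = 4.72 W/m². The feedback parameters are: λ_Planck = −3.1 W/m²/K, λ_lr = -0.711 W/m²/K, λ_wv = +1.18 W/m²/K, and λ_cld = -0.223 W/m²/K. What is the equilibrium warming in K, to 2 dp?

Net feedback parameter λ = (−3.1) + (-0.711) + (+1.18) + (-0.223) = -2.854 W/m²/K.
ΔT = −F/λ = −4.72/(-2.854) = 1.65 K.

1.65 K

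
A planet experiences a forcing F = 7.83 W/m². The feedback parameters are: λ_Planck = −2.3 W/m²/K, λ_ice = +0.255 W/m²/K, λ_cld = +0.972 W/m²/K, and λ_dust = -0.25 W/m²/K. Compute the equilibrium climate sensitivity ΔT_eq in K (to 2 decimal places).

Net feedback parameter λ = (−2.3) + (+0.255) + (+0.972) + (-0.25) = -1.323 W/m²/K.
ΔT = −F/λ = −7.83/(-1.323) = 5.92 K.

5.92 K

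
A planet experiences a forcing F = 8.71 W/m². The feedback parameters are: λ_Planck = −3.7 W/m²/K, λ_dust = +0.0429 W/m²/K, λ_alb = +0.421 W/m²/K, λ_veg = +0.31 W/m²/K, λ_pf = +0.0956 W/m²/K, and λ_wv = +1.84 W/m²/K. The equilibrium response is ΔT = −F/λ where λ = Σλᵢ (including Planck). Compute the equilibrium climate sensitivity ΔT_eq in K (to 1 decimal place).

Net feedback parameter λ = (−3.7) + (+0.0429) + (+0.421) + (+0.31) + (+0.0956) + (+1.84) = -0.9905 W/m²/K.
ΔT = −F/λ = −8.71/(-0.9905) = 8.8 K.

8.8 K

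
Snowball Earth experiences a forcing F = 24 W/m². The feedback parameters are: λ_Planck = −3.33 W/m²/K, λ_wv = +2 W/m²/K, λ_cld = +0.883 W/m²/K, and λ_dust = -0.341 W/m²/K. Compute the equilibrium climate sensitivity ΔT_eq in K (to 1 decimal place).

Net feedback parameter λ = (−3.33) + (+2) + (+0.883) + (-0.341) = -0.788 W/m²/K.
ΔT = −F/λ = −24/(-0.788) = 30.5 K.

30.5 K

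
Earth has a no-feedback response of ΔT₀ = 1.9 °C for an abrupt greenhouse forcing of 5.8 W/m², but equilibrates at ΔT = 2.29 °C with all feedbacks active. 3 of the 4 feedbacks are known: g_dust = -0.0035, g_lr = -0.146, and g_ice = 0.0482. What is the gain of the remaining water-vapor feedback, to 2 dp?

0.27

Amplification A = ΔT/ΔT₀ = 2.29/1.9 = 1.205.
Total gain g = 1 − 1/A = 1 − 1/1.205 = 0.1701.
Known gains sum to -0.0035 − 0.146 + 0.0482 = -0.1013.
g_wv = 0.1701 + 0.1013 = 0.27.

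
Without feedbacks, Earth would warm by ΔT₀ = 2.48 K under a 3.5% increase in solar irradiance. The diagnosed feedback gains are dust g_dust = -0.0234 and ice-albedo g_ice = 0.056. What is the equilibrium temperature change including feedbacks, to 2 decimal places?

Total gain g = -0.0234 + 0.056 = 0.0326.
Amplification A = 1/(1 − 0.0326) = 1.034.
ΔT = 2.48 × 1.034 = 2.56 K.

2.56 K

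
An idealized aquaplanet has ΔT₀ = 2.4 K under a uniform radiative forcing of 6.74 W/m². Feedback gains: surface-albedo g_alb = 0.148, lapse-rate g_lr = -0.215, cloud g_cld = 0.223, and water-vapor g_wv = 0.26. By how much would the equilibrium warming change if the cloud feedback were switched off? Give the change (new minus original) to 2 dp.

Original: g = 0.416, ΔT = 2.4/(1−0.416) = 4.1096 K.
Without cloud: g' = 0.193, ΔT' = 2.4/(1−0.193) = 2.9740 K.
Change = 2.9740 − 4.1096 = -1.14 K.

-1.14 K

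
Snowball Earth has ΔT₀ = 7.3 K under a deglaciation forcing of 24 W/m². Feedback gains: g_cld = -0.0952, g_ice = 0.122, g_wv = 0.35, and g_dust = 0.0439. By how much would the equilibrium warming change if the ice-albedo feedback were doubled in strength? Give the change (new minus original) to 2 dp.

3.36 K

Original: g = 0.4207, ΔT = 7.3/(1−0.4207) = 12.6014 K.
With doubled ice-albedo: g' = 0.5427, ΔT' = 7.3/(1−0.5427) = 15.9633 K.
Change = 15.9633 − 12.6014 = 3.36 K.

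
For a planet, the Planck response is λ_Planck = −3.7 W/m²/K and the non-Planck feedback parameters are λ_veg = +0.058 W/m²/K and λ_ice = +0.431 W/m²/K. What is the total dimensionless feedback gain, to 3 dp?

0.132

Convert to gains: g_veg = 0.058/3.7 = 0.01568; g_ice = 0.431/3.7 = 0.1165.
Total gain g = 0.13218.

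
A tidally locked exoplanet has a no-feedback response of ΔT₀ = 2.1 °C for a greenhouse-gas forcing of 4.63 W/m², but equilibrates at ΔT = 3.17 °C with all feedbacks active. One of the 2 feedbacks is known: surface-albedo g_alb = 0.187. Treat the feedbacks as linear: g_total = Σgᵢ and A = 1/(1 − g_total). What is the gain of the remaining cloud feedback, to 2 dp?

0.15

Amplification A = ΔT/ΔT₀ = 3.17/2.1 = 1.51.
Total gain g = 1 − 1/A = 1 − 1/1.51 = 0.3377.
The known gain is 0.187.
g_cld = 0.3377 − 0.187 = 0.15.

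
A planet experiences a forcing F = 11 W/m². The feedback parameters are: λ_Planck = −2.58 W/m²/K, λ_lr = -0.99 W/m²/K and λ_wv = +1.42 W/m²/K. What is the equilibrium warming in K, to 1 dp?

5.1 K

Net feedback parameter λ = (−2.58) + (-0.99) + (+1.42) = -2.15 W/m²/K.
ΔT = −F/λ = −11/(-2.15) = 5.1 K.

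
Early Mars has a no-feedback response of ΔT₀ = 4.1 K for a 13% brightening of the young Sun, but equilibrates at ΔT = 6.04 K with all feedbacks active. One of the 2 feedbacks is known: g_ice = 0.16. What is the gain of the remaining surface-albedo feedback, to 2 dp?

Amplification A = ΔT/ΔT₀ = 6.04/4.1 = 1.473.
Total gain g = 1 − 1/A = 1 − 1/1.473 = 0.3211.
The known gain is 0.16.
g_alb = 0.3211 − 0.16 = 0.16.

0.16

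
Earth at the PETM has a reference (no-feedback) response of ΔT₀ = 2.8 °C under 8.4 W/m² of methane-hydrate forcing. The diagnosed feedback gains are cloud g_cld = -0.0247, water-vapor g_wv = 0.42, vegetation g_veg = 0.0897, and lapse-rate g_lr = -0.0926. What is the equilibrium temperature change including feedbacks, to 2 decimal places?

4.61 °C

Total gain g = -0.0247 + 0.42 + 0.0897 − 0.0926 = 0.3924.
Amplification A = 1/(1 − 0.3924) = 1.646.
ΔT = 2.8 × 1.646 = 4.61 °C.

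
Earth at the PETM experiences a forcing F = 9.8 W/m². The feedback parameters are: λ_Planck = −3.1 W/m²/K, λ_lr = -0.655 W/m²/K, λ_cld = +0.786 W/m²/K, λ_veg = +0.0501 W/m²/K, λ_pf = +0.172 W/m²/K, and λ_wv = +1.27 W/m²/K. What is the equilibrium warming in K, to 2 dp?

6.64 K

Net feedback parameter λ = (−3.1) + (-0.655) + (+0.786) + (+0.0501) + (+0.172) + (+1.27) = -1.4769 W/m²/K.
ΔT = −F/λ = −9.8/(-1.4769) = 6.64 K.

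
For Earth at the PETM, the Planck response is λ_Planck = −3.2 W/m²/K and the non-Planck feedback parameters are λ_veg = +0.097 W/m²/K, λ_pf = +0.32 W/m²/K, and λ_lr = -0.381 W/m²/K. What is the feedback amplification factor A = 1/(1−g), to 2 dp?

1.01

Convert to gains: g_veg = 0.097/3.2 = 0.03031; g_pf = 0.32/3.2 = 0.1; g_lr = -0.381/3.2 = -0.1191.
Total gain g = 0.01121.
A = 1/(1 − 0.01121) = 1.01.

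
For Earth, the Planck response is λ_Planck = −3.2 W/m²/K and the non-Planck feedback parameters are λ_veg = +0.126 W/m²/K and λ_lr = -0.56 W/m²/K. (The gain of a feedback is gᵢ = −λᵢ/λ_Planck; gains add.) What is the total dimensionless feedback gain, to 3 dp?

Convert to gains: g_veg = 0.126/3.2 = 0.03938; g_lr = -0.56/3.2 = -0.175.
Total gain g = -0.13562.

-0.136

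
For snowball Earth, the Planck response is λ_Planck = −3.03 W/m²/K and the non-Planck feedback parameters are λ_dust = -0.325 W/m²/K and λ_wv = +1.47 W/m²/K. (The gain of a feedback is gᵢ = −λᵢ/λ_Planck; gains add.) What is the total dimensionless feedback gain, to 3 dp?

0.378

Convert to gains: g_dust = -0.325/3.03 = -0.1073; g_wv = 1.47/3.03 = 0.4851.
Total gain g = 0.3778.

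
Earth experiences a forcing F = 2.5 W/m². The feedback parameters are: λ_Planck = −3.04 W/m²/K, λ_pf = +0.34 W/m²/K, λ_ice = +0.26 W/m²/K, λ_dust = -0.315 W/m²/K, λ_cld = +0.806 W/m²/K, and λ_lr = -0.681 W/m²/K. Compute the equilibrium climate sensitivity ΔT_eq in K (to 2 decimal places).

0.95 K

Net feedback parameter λ = (−3.04) + (+0.34) + (+0.26) + (-0.315) + (+0.806) + (-0.681) = -2.63 W/m²/K.
ΔT = −F/λ = −2.5/(-2.63) = 0.95 K.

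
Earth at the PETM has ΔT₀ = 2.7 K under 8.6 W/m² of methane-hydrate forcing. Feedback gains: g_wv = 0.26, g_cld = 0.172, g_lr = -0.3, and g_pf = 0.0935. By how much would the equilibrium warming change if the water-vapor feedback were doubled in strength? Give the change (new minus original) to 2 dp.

Original: g = 0.2255, ΔT = 2.7/(1−0.2255) = 3.4861 K.
With doubled water-vapor: g' = 0.4855, ΔT' = 2.7/(1−0.4855) = 5.2478 K.
Change = 5.2478 − 3.4861 = 1.76 K.

1.76 K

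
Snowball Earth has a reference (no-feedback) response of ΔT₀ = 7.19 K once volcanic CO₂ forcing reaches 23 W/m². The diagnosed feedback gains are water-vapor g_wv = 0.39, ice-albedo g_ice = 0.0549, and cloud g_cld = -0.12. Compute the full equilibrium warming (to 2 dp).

10.65 K

Total gain g = 0.39 + 0.0549 − 0.12 = 0.3249.
Amplification A = 1/(1 − 0.3249) = 1.481.
ΔT = 7.19 × 1.481 = 10.65 K.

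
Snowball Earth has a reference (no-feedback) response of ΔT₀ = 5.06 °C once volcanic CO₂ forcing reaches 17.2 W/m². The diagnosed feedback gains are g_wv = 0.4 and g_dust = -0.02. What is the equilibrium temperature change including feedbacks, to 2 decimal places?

8.16 °C

Total gain g = 0.4 − 0.02 = 0.38.
Amplification A = 1/(1 − 0.38) = 1.613.
ΔT = 5.06 × 1.613 = 8.16 °C.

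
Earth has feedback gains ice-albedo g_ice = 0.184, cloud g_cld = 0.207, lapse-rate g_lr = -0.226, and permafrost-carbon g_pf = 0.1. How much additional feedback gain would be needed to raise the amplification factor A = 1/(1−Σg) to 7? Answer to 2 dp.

Current total gain = 0.265.
Target gain for A = 7: g* = 1 − 1/7 = 0.8571.
Additional gain needed = 0.8571 − 0.265 = 0.59.

0.59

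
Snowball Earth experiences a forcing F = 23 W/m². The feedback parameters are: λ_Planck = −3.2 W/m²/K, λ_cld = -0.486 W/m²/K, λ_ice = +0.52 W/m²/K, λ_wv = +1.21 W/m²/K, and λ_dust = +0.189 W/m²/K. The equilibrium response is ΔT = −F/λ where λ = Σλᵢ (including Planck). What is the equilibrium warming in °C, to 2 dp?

13.02 °C

Net feedback parameter λ = (−3.2) + (-0.486) + (+0.52) + (+1.21) + (+0.189) = -1.767 W/m²/K.
ΔT = −F/λ = −23/(-1.767) = 13.02 °C.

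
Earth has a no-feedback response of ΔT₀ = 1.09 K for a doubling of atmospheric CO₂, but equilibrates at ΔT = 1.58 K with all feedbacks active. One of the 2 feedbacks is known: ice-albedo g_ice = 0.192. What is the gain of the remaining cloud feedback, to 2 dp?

Amplification A = ΔT/ΔT₀ = 1.58/1.09 = 1.45.
Total gain g = 1 − 1/A = 1 − 1/1.45 = 0.3103.
The known gain is 0.192.
g_cld = 0.3103 − 0.192 = 0.12.

0.12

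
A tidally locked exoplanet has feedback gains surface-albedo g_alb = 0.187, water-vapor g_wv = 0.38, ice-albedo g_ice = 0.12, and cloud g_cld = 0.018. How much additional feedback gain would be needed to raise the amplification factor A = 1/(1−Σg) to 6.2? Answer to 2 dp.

Current total gain = 0.705.
Target gain for A = 6.2: g* = 1 − 1/6.2 = 0.8387.
Additional gain needed = 0.8387 − 0.705 = 0.13.

0.13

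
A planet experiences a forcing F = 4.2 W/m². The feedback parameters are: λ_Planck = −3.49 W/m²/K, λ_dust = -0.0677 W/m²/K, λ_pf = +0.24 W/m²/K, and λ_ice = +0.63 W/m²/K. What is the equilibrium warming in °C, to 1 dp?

1.6 °C

Net feedback parameter λ = (−3.49) + (-0.0677) + (+0.24) + (+0.63) = -2.6877 W/m²/K.
ΔT = −F/λ = −4.2/(-2.6877) = 1.6 °C.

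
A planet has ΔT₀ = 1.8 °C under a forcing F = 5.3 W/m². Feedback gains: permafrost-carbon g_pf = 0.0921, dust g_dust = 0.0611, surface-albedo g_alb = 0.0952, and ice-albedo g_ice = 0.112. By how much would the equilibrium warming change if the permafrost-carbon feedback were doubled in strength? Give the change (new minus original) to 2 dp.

Original: g = 0.3604, ΔT = 1.8/(1−0.3604) = 2.8143 °C.
With doubled permafrost-carbon: g' = 0.4525, ΔT' = 1.8/(1−0.4525) = 3.2877 °C.
Change = 3.2877 − 2.8143 = 0.47 °C.

0.47 °C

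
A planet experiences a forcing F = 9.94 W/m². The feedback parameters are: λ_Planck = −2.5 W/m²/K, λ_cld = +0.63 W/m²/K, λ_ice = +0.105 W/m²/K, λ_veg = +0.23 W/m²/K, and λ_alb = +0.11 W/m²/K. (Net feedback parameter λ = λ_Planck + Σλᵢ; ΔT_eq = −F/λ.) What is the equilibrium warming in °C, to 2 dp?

6.98 °C

Net feedback parameter λ = (−2.5) + (+0.63) + (+0.105) + (+0.23) + (+0.11) = -1.425 W/m²/K.
ΔT = −F/λ = −9.94/(-1.425) = 6.98 °C.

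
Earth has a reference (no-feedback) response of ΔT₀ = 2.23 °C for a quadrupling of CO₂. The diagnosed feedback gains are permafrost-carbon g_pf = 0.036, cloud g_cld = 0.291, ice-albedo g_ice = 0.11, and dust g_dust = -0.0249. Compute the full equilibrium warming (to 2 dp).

3.79 °C

Total gain g = 0.036 + 0.291 + 0.11 − 0.0249 = 0.4121.
Amplification A = 1/(1 − 0.4121) = 1.701.
ΔT = 2.23 × 1.701 = 3.79 °C.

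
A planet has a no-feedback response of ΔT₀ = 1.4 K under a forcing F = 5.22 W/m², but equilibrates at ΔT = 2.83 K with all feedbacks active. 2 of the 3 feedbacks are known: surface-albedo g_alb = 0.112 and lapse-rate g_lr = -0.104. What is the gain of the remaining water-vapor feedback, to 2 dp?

0.50

Amplification A = ΔT/ΔT₀ = 2.83/1.4 = 2.021.
Total gain g = 1 − 1/A = 1 − 1/2.021 = 0.5052.
Known gains sum to 0.112 − 0.104 = 0.008.
g_wv = 0.5052 − 0.008 = 0.50.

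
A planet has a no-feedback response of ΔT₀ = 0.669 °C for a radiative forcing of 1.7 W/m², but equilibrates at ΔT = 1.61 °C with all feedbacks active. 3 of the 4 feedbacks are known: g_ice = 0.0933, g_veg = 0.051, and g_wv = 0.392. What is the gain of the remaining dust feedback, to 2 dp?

Amplification A = ΔT/ΔT₀ = 1.61/0.669 = 2.407.
Total gain g = 1 − 1/A = 1 − 1/2.407 = 0.5845.
Known gains sum to 0.0933 + 0.051 + 0.392 = 0.5363.
g_dust = 0.5845 − 0.5363 = 0.05.

0.05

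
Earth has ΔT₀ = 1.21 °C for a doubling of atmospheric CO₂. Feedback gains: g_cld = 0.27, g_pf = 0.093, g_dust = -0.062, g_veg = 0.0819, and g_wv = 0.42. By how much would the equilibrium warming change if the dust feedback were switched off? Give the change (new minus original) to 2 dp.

Original: g = 0.8029, ΔT = 1.21/(1−0.8029) = 6.1390 °C.
Without dust: g' = 0.8649, ΔT' = 1.21/(1−0.8649) = 8.9563 °C.
Change = 8.9563 − 6.1390 = 2.82 °C.

2.82 °C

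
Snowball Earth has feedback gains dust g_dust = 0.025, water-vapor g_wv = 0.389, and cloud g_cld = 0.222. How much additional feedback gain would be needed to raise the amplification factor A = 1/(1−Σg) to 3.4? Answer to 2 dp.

0.07

Current total gain = 0.636.
Target gain for A = 3.4: g* = 1 − 1/3.4 = 0.7059.
Additional gain needed = 0.7059 − 0.636 = 0.07.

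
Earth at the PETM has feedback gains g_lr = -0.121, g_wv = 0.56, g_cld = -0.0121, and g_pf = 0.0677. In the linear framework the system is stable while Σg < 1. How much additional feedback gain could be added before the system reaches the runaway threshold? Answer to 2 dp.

0.51

Current total gain = -0.121 + 0.56 − 0.0121 + 0.0677 = 0.4946.
Margin to runaway = 1 − 0.4946 = 0.51.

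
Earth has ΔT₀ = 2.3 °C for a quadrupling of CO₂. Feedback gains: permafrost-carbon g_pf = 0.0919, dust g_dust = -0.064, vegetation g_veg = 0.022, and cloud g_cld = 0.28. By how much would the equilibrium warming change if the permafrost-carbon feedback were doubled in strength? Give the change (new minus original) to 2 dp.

Original: g = 0.3299, ΔT = 2.3/(1−0.3299) = 3.4323 °C.
With doubled permafrost-carbon: g' = 0.4218, ΔT' = 2.3/(1−0.4218) = 3.9779 °C.
Change = 3.9779 − 3.4323 = 0.55 °C.

0.55 °C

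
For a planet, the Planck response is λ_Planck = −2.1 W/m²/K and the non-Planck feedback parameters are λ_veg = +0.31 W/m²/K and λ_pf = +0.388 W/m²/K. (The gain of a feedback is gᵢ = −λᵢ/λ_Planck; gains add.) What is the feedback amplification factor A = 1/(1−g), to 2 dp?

Convert to gains: g_veg = 0.31/2.1 = 0.1476; g_pf = 0.388/2.1 = 0.1848.
Total gain g = 0.3324.
A = 1/(1 − 0.3324) = 1.50.

1.50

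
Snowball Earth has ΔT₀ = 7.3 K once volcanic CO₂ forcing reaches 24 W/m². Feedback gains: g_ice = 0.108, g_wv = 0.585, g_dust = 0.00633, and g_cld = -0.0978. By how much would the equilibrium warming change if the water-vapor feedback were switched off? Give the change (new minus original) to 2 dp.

Original: g = 0.60153, ΔT = 7.3/(1−0.60153) = 18.3201 K.
Without water-vapor: g' = 0.01653, ΔT' = 7.3/(1−0.01653) = 7.4227 K.
Change = 7.4227 − 18.3201 = -10.90 K.

-10.90 K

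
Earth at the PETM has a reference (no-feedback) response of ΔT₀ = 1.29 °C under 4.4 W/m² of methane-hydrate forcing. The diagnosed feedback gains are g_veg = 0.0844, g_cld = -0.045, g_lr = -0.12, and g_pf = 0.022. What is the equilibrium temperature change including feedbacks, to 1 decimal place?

1.2 °C

Total gain g = 0.0844 − 0.045 − 0.12 + 0.022 = -0.0586.
Amplification A = 1/(1 + 0.0586) = 0.9446.
ΔT = 1.29 × 0.9446 = 1.2 °C.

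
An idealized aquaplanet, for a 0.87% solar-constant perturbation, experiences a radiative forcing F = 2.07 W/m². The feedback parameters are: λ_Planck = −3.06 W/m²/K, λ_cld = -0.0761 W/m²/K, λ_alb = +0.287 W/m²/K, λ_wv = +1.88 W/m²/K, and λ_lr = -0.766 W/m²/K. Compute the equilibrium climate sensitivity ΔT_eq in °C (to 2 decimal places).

1.19 °C

Net feedback parameter λ = (−3.06) + (-0.0761) + (+0.287) + (+1.88) + (-0.766) = -1.7351 W/m²/K.
ΔT = −F/λ = −2.07/(-1.7351) = 1.19 °C.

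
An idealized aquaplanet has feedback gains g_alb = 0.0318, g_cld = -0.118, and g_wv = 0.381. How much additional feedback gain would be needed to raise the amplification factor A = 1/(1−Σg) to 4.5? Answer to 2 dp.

Current total gain = 0.2948.
Target gain for A = 4.5: g* = 1 − 1/4.5 = 0.7778.
Additional gain needed = 0.7778 − 0.2948 = 0.48.

0.48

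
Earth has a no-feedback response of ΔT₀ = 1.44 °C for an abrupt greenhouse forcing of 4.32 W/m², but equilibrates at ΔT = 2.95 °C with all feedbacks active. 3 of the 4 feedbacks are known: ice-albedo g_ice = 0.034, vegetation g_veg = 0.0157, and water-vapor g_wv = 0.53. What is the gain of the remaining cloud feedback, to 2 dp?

-0.07

Amplification A = ΔT/ΔT₀ = 2.95/1.44 = 2.049.
Total gain g = 1 − 1/A = 1 − 1/2.049 = 0.512.
Known gains sum to 0.034 + 0.0157 + 0.53 = 0.5797.
g_cld = 0.512 − 0.5797 = -0.07.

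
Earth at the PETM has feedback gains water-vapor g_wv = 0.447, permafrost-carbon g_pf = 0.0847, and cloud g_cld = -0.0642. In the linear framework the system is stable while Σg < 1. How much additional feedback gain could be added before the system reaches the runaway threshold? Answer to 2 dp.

Current total gain = 0.447 + 0.0847 − 0.0642 = 0.4675.
Margin to runaway = 1 − 0.4675 = 0.53.

0.53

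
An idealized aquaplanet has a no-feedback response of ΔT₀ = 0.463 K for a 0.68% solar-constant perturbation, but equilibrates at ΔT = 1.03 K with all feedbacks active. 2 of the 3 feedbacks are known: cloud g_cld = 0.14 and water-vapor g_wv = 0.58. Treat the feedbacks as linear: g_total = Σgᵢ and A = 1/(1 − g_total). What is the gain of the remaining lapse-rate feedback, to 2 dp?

Amplification A = ΔT/ΔT₀ = 1.03/0.463 = 2.225.
Total gain g = 1 − 1/A = 1 − 1/2.225 = 0.5506.
Known gains sum to 0.14 + 0.58 = 0.72.
g_lr = 0.5506 − 0.72 = -0.17.

-0.17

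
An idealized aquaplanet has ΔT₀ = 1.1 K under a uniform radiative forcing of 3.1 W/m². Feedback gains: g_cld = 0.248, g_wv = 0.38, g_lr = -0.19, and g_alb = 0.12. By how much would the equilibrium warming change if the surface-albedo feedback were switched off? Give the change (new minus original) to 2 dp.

Original: g = 0.558, ΔT = 1.1/(1−0.558) = 2.4887 K.
Without surface-albedo: g' = 0.438, ΔT' = 1.1/(1−0.438) = 1.9573 K.
Change = 1.9573 − 2.4887 = -0.53 K.

-0.53 K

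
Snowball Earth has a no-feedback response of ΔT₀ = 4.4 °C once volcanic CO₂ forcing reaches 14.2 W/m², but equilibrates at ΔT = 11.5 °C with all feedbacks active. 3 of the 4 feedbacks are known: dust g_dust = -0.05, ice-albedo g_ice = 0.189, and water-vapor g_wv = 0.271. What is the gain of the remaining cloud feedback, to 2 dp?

Amplification A = ΔT/ΔT₀ = 11.5/4.4 = 2.614.
Total gain g = 1 − 1/A = 1 − 1/2.614 = 0.6174.
Known gains sum to -0.05 + 0.189 + 0.271 = 0.41.
g_cld = 0.6174 − 0.41 = 0.21.

0.21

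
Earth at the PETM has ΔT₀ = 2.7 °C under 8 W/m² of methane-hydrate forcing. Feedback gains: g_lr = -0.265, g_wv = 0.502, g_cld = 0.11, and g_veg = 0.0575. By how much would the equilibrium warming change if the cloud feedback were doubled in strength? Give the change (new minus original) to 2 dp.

Original: g = 0.4045, ΔT = 2.7/(1−0.4045) = 4.5340 °C.
With doubled cloud: g' = 0.5145, ΔT' = 2.7/(1−0.5145) = 5.5613 °C.
Change = 5.5613 − 4.5340 = 1.03 °C.

1.03 °C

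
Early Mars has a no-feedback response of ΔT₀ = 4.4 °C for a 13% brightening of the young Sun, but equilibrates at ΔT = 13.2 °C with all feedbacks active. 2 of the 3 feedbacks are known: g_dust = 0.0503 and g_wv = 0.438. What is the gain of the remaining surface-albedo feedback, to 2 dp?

0.18

Amplification A = ΔT/ΔT₀ = 13.2/4.4 = 3.
Total gain g = 1 − 1/A = 1 − 1/3 = 0.6667.
Known gains sum to 0.0503 + 0.438 = 0.4883.
g_alb = 0.6667 − 0.4883 = 0.18.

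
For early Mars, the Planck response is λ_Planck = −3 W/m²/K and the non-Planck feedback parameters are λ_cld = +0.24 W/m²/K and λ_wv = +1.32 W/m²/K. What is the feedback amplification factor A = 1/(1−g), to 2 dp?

Convert to gains: g_cld = 0.24/3 = 0.08; g_wv = 1.32/3 = 0.44.
Total gain g = 0.52.
A = 1/(1 − 0.52) = 2.08.

2.08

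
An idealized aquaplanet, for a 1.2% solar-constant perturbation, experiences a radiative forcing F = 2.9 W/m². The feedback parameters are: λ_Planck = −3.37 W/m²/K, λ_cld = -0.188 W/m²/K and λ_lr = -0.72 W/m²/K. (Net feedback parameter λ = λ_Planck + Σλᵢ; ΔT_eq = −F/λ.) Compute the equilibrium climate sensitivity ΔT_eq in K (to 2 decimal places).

0.68 K

Net feedback parameter λ = (−3.37) + (-0.188) + (-0.72) = -4.278 W/m²/K.
ΔT = −F/λ = −2.9/(-4.278) = 0.68 K.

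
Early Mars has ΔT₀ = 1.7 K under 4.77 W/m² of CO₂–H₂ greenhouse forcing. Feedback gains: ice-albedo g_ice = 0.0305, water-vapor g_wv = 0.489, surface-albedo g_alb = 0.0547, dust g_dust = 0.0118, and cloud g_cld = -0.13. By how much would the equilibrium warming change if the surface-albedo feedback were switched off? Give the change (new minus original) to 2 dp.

-0.29 K

Original: g = 0.456, ΔT = 1.7/(1−0.456) = 3.1250 K.
Without surface-albedo: g' = 0.4013, ΔT' = 1.7/(1−0.4013) = 2.8395 K.
Change = 2.8395 − 3.1250 = -0.29 K.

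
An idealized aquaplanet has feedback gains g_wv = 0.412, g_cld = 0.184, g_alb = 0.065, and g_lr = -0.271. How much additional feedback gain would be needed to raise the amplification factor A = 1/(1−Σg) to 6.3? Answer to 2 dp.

0.45

Current total gain = 0.39.
Target gain for A = 6.3: g* = 1 − 1/6.3 = 0.8413.
Additional gain needed = 0.8413 − 0.39 = 0.45.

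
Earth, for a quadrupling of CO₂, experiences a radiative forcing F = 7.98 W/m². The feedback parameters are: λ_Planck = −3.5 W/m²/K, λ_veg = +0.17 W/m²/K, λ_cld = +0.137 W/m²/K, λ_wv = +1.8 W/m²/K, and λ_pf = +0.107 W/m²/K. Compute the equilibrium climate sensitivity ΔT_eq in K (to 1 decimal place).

6.2 K

Net feedback parameter λ = (−3.5) + (+0.17) + (+0.137) + (+1.8) + (+0.107) = -1.286 W/m²/K.
ΔT = −F/λ = −7.98/(-1.286) = 6.2 K.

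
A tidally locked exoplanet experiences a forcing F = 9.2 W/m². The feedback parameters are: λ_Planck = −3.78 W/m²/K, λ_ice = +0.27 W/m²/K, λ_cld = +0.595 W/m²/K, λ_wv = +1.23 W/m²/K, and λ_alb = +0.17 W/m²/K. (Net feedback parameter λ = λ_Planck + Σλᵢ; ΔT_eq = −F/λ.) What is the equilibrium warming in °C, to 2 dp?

Net feedback parameter λ = (−3.78) + (+0.27) + (+0.595) + (+1.23) + (+0.17) = -1.515 W/m²/K.
ΔT = −F/λ = −9.2/(-1.515) = 6.07 °C.

6.07 °C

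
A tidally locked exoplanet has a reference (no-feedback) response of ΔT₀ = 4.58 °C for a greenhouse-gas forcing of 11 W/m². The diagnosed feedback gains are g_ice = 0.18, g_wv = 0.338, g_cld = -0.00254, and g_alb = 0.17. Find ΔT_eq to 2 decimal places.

Total gain g = 0.18 + 0.338 − 0.00254 + 0.17 = 0.68546.
Amplification A = 1/(1 − 0.68546) = 3.179.
ΔT = 4.58 × 3.179 = 14.56 °C.

14.56 °C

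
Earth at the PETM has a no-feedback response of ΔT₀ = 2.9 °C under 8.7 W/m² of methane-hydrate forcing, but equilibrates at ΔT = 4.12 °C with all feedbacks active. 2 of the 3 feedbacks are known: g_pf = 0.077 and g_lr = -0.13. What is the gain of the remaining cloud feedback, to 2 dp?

Amplification A = ΔT/ΔT₀ = 4.12/2.9 = 1.421.
Total gain g = 1 − 1/A = 1 − 1/1.421 = 0.2963.
Known gains sum to 0.077 − 0.13 = -0.053.
g_cld = 0.2963 + 0.053 = 0.35.

0.35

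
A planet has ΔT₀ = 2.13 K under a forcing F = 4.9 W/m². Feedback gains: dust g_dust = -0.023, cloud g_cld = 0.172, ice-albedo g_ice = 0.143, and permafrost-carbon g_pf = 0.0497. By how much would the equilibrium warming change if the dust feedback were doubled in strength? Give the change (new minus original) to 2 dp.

-0.11 K

Original: g = 0.3417, ΔT = 2.13/(1−0.3417) = 3.2356 K.
With doubled dust: g' = 0.3187, ΔT' = 2.13/(1−0.3187) = 3.1264 K.
Change = 3.1264 − 3.2356 = -0.11 K.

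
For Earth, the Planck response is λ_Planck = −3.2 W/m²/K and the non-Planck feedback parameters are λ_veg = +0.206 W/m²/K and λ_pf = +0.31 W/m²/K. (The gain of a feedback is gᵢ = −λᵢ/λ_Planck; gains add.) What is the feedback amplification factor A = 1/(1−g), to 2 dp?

Convert to gains: g_veg = 0.206/3.2 = 0.06437; g_pf = 0.31/3.2 = 0.09687.
Total gain g = 0.16124.
A = 1/(1 − 0.16124) = 1.19.

1.19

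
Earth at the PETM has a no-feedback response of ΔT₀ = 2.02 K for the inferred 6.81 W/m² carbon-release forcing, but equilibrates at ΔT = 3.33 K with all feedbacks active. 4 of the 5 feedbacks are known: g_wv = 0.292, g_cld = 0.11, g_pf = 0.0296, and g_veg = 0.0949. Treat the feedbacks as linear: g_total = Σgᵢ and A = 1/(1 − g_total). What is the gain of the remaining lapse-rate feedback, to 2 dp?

-0.13

Amplification A = ΔT/ΔT₀ = 3.33/2.02 = 1.649.
Total gain g = 1 − 1/A = 1 − 1/1.649 = 0.3936.
Known gains sum to 0.292 + 0.11 + 0.0296 + 0.0949 = 0.5265.
g_lr = 0.3936 − 0.5265 = -0.13.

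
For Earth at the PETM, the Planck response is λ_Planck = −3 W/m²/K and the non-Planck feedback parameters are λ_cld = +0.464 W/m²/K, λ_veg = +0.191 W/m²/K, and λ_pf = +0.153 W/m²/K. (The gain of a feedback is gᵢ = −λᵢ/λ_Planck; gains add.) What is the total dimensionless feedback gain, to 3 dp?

Convert to gains: g_cld = 0.464/3 = 0.1547; g_veg = 0.191/3 = 0.06367; g_pf = 0.153/3 = 0.051.
Total gain g = 0.26937.

0.269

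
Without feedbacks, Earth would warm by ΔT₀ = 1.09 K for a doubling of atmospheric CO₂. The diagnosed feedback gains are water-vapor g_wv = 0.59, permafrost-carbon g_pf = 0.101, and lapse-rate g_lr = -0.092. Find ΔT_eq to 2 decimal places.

2.72 K

Total gain g = 0.59 + 0.101 − 0.092 = 0.599.
Amplification A = 1/(1 − 0.599) = 2.494.
ΔT = 1.09 × 2.494 = 2.72 K.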